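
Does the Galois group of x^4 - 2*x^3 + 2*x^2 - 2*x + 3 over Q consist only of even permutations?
The polynomial is irreducible of degree 4 over Q. Its discriminant is 3136 = 56^2, a perfect square. A Galois group lies in the alternating group exactly when the discriminant is a square in Q, so the Galois group (A_4) is contained in A_4.

Yes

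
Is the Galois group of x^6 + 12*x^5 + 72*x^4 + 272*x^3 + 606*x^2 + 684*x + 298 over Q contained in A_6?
The polynomial is irreducible of degree 6 over Q. Its discriminant is 264479053824, which is not a perfect square. A Galois group lies in the alternating group exactly when the discriminant is a square in Q, so the Galois group (S_3 x S_3) is not contained in A_6.

No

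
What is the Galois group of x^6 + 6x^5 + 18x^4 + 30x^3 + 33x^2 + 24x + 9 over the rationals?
The polynomial f is an irreducible sextic over Q, so G = Gal(f/Q) is one of the 16 transitive subgroups 6T1, ..., 6T16 of S_6. The discriminant of f is -16003008, which is not a perfect square, so G is not contained in A_6. The transitive groups of degree 6 not contained in A_6 are: C_6 (6T1, order 6), S_3 (6T2, order 6), D_6 (6T3, order 12), C_3 x S_3 (6T5, order 18), A_4 x C_2 (6T6, order 24), S_4 (6T8, order 24), S_3 x S_3 (6T9, order 36), S_4 x C_2 (6T11, order 48), (S_3 x S_3) : C_2 (6T13, order 72), PGL(2,5) (6T14, order 120), S_6 (6T16, order 720). By Dedekind's theorem, for a prime p not dividing disc(f) the degrees of the irreducible factors of f mod p form the cycle type of an element of G. Factoring f modulo the 21 such primes p <= 89 (skipping 2, 3, 7, which divide the discriminant), each new pattern first appears at: mod 5: f = (x^6 + x^5 + 3x^4 + 3x^2 + 4x + 4), pattern 6; mod 11: f = (x + 10)(x^5 + 7x^4 + 3x^3 + 2), pattern 5+1; mod 13: f = (x + 2)(x + 6)(x^4 + 11x^3 + 9x^2 + 8x + 4), pattern 4+1+1; mod 23: f = (x + 4)(x + 8)(x^2 + 7x + 8)(x^2 + 10x + 3), pattern 2+2+1+1; mod 43: f = (x^3 + 22x^2 + 20x + 21)(x^3 + 27x^2 + 6x + 25), pattern 3+3; mod 61: f = (x^2 + 34x + 5)(x^2 + 45x + 56)(x^2 + 49x + 46), pattern 2+2+2. No other pattern occurs in this range, so the set of observed cycle types is {6, 5+1, 4+1+1, 2+2+1+1, 3+3, 2+2+2}. The candidates containing elements of all these cycle types are PGL(2,5) (6T14) of order 120, S_6 (6T16) of order 720; the others are excluded. The observed types are precisely the cycle types that occur in PGL(2,5) (6T14) (apart from the identity). Each of the other remaining candidates has further cycle types, and by the Chebotarev density theorem the matching factorization patterns would occur for a proportion of primes equal to their share of the group: S_6 (6T16) additionally contains elements of type 4+2, 3+2+1, 3+1+1+1, 2+1+1+1+1 (265 of its 720 elements, about 37% of primes). None of the 21 primes tested shows any such pattern (for each of these groups the chance of that is below 10^-4), which rules them out. Hence G = PGL(2,5) (6T14), of order 120.

PGL(2,5) (also written S5(6))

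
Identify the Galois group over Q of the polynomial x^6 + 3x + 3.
The polynomial f is an irreducible sextic over Q, so G = Gal(f/Q) is one of the 16 transitive subgroups 6T1, ..., 6T16 of S_6. The discriminant of f is -9059283, which is not a perfect square, so G is not contained in A_6. The transitive groups of degree 6 not contained in A_6 are: C_6 (6T1, order 6), S_3 (6T2, order 6), D_6 (6T3, order 12), C_3 x S_3 (6T5, order 18), A_4 x C_2 (6T6, order 24), S_4 (6T8, order 24), S_3 x S_3 (6T9, order 36), S_4 x C_2 (6T11, order 48), (S_3 x S_3) : C_2 (6T13, order 72), PGL(2,5) (6T14, order 120), S_6 (6T16, order 720). By Dedekind's theorem, for a prime p not dividing disc(f) the degrees of the irreducible factors of f mod p form the cycle type of an element of G. Factoring f modulo the 28 such primes p <= 127 (skipping 3, 17, 43, which divide the discriminant), each new pattern first appears at: mod 2: f = (x^6 + x + 1), pattern 6; mod 7: f = (x + 6)(x^2 + 3x + 6)(x^3 + 5x^2 + x + 3), pattern 3+2+1; mod 11: f = (x^2 + 2x + 2)(x^4 + 9x^3 + 2x^2 + 7), pattern 4+2; mod 13: f = (x + 5)(x + 10)(x^2 + x + 3)(x^2 + 10x + 6), pattern 2+2+1+1; mod 61: f = (x + 2)(x + 4)(x + 10)(x + 21)(x^2 + 24x + 50), pattern 2+1+1+1+1; mod 97: f = (x + 10)(x + 12)(x + 49)(x^3 + 26x^2 + 60x + 34), pattern 3+1+1+1; mod 113: f = (x^2 + 4x + 10)(x^2 + 45x + 105)(x^2 + 64x + 72), pattern 2+2+2; mod 127: f = (x^3 + 39x^2 + 18x + 106)(x^3 + 88x^2 + 106x + 18), pattern 3+3. No other pattern occurs in this range, so the set of observed cycle types is {6, 3+2+1, 4+2, 2+2+1+1, 2+1+1+1+1, 3+1+1+1, 2+2+2, 3+3}. The candidates containing elements of all these cycle types are (S_3 x S_3) : C_2 (6T13) of order 72, S_6 (6T16) of order 720; the others are excluded. The observed types are precisely the cycle types that occur in (S_3 x S_3) : C_2 (6T13) (apart from the identity). Each of the other remaining candidates has further cycle types, and by the Chebotarev density theorem the matching factorization patterns would occur for a proportion of primes equal to their share of the group: S_6 (6T16) additionally contains elements of type 5+1, 4+1+1 (234 of its 720 elements, about 32% of primes). None of the 28 primes tested shows any such pattern (for each of these groups the chance of that is below 10^-4), which rules them out. Hence G = (S_3 x S_3) : C_2 (6T13), of order 72.

(S_3 x S_3) : C_2 (also written G72)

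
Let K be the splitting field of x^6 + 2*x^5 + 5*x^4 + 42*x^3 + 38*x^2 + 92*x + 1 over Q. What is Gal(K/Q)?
The polynomial f is an irreducible sextic over Q, so G = Gal(f/Q) is one of the 16 transitive subgroups 6T1, ..., 6T16 of S_6. The discriminant of f is 5729525925351424 = 75693632^2, a perfect square, so G is contained in A_6. The transitive groups of degree 6 contained in A_6 are: A_4 (6T4, order 12), S_4 (6T7, order 24), (C_3 x C_3) : C_4 (6T10, order 36), PSL(2,5) (6T12, order 60), A_6 (6T15, order 360). By Dedekind's theorem, for a prime p not dividing disc(f) the degrees of the irreducible factors of f mod p form the cycle type of an element of G. Factoring f modulo the 33 such primes p <= 149 (skipping 2, 7, which divide the discriminant), each new pattern first appears at: mod 3: f = (x^3 + 2x + 1)(x^3 + 2x^2 + 1), pattern 3+3; mod 13: f = (x + 1)(x + 9)(x^2 + 6x + 1)(x^2 + 12x + 3), pattern 2+2+1+1. No other pattern occurs in this range, so the set of observed cycle types is {3+3, 2+2+1+1}. The candidates containing elements of all these cycle types are A_4 (6T4) of order 12, S_4 (6T7) of order 24, (C_3 x C_3) : C_4 (6T10) of order 36, PSL(2,5) (6T12) of order 60, A_6 (6T15) of order 360; the others are excluded. The observed types are precisely the cycle types that occur in A_4 (6T4) (apart from the identity). Each of the other remaining candidates has further cycle types, and by the Chebotarev density theorem the matching factorization patterns would occur for a proportion of primes equal to their share of the group: S_4 (6T7) additionally contains elements of type 4+2 (6 of its 24 elements, about 25% of primes); (C_3 x C_3) : C_4 (6T10) additionally contains elements of type 4+2, 3+1+1+1 (22 of its 36 elements, about 61% of primes); PSL(2,5) (6T12) additionally contains elements of type 5+1 (24 of its 60 elements, about 40% of primes); A_6 (6T15) additionally contains elements of type 5+1, 4+2, 3+1+1+1 (274 of its 360 elements, about 76% of primes). None of the 33 primes tested shows any such pattern (for each of these groups the chance of that is below 10^-4), which rules them out. Hence G = A_4 (6T4), of order 12.

6T4: A_4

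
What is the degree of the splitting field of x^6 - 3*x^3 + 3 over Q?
The degree of the splitting field over Q equals the order of the Galois group, so first determine the group. The polynomial f is an irreducible sextic over Q, so G = Gal(f/Q) is one of the 16 transitive subgroups 6T1, ..., 6T16 of S_6. The discriminant of f is -177147, which is not a perfect square, so G is not contained in A_6. The transitive groups of degree 6 not contained in A_6 are: C_6 (6T1, order 6), S_3 (6T2, order 6), D_6 (6T3, order 12), C_3 x S_3 (6T5, order 18), A_4 x C_2 (6T6, order 24), S_4 (6T8, order 24), S_3 x S_3 (6T9, order 36), S_4 x C_2 (6T11, order 48), (S_3 x S_3) : C_2 (6T13, order 72), PGL(2,5) (6T14, order 120), S_6 (6T16, order 720). By Dedekind's theorem, for a prime p not dividing disc(f) the degrees of the irreducible factors of f mod p form the cycle type of an element of G. Factoring f modulo the 33 such primes p <= 139 (skipping 3, which divides the discriminant), each new pattern first appears at: mod 2: f = (x^6 + x^3 + 1), pattern 6; mod 7: f = (x + 1)(x + 2)(x + 4)(x^3 + 3), pattern 3+1+1+1; mod 17: f = (x^2 + x + 7)(x^2 + 4x + 7)(x^2 + 12x + 7), pattern 2+2+2; mod 19: f = (x^3 + 6)(x^3 + 10), pattern 3+3; mod 73: f = (x + 13)(x + 21)(x + 22)(x + 29)(x + 30)(x + 31), pattern 1+1+1+1+1+1. No other pattern occurs in this range, so the set of observed cycle types is {6, 3+1+1+1, 2+2+2, 3+3, 1+1+1+1+1+1}. The candidates containing elements of all these cycle types are C_3 x S_3 (6T5) of order 18, S_3 x S_3 (6T9) of order 36, (S_3 x S_3) : C_2 (6T13) of order 72, S_6 (6T16) of order 720; the others are excluded. The observed types are precisely the cycle types that occur in C_3 x S_3 (6T5). Each of the other remaining candidates has further cycle types, and by the Chebotarev density theorem the matching factorization patterns would occur for a proportion of primes equal to their share of the group: S_3 x S_3 (6T9) additionally contains elements of type 2+2+1+1 (9 of its 36 elements, about 25% of primes); (S_3 x S_3) : C_2 (6T13) additionally contains elements of type 4+2, 3+2+1, 2+2+1+1, 2+1+1+1+1 (45 of its 72 elements, about 62% of primes); S_6 (6T16) additionally contains elements of type 5+1, 4+2, 4+1+1, 3+2+1, 2+2+1+1, 2+1+1+1+1 (504 of its 720 elements, about 70% of primes). None of the 33 primes tested shows any such pattern (for each of these groups the chance of that is below 10^-4), which rules them out. Hence G = C_3 x S_3 (6T5), of order 18. The Galois group C_3 x S_3 (6T5) has order 18, so the splitting field has degree 18 over Q.

18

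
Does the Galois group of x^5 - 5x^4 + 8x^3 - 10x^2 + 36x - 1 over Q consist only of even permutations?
The polynomial is irreducible of degree 5 over Q. Its discriminant is 6973049989, which is not a perfect square. A Galois group lies in the alternating group exactly when the discriminant is a square in Q, so the Galois group (S_5) is not contained in A_5.

No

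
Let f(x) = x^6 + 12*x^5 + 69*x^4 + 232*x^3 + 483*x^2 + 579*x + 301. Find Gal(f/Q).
6T5: C_3 x S_3

The polynomial f is an irreducible sextic over Q, so G = Gal(f/Q) is one of the 16 transitive subgroups 6T1, ..., 6T16 of S_6. The discriminant of f is -68755887963, which is not a perfect square, so G is not contained in A_6. The transitive groups of degree 6 not contained in A_6 are: C_6 (6T1, order 6), S_3 (6T2, order 6), D_6 (6T3, order 12), C_3 x S_3 (6T5, order 18), A_4 x C_2 (6T6, order 24), S_4 (6T8, order 24), S_3 x S_3 (6T9, order 36), S_4 x C_2 (6T11, order 48), (S_3 x S_3) : C_2 (6T13, order 72), PGL(2,5) (6T14, order 120), S_6 (6T16, order 720). By Dedekind's theorem, for a prime p not dividing disc(f) the degrees of the irreducible factors of f mod p form the cycle type of an element of G. Factoring f modulo the 33 such primes p <= 151 (skipping 3, 7, 89, which divide the discriminant), each new pattern first appears at: mod 2: f = (x^6 + x^4 + x^2 + x + 1), pattern 6; mod 13: f = (x + 9)(x + 11)(x + 12)(x^3 + 6x^2 + 6x + 3), pattern 3+1+1+1; mod 17: f = (x^2 + 15x + 8)(x^2 + 15x + 13)(x^2 + 16x + 6), pattern 2+2+2; mod 19: f = (x^3 + 6x^2 + x + 9)(x^3 + 6x^2 + 13x + 6), pattern 3+3; mod 73: f = (x + 7)(x + 8)(x + 21)(x + 32)(x + 39)(x + 51), pattern 1+1+1+1+1+1. No other pattern occurs in this range, so the set of observed cycle types is {6, 3+1+1+1, 2+2+2, 3+3, 1+1+1+1+1+1}. The candidates containing elements of all these cycle types are C_3 x S_3 (6T5) of order 18, S_3 x S_3 (6T9) of order 36, (S_3 x S_3) : C_2 (6T13) of order 72, S_6 (6T16) of order 720; the others are excluded. The observed types are precisely the cycle types that occur in C_3 x S_3 (6T5). Each of the other remaining candidates has further cycle types, and by the Chebotarev density theorem the matching factorization patterns would occur for a proportion of primes equal to their share of the group: S_3 x S_3 (6T9) additionally contains elements of type 2+2+1+1 (9 of its 36 elements, about 25% of primes); (S_3 x S_3) : C_2 (6T13) additionally contains elements of type 4+2, 3+2+1, 2+2+1+1, 2+1+1+1+1 (45 of its 72 elements, about 62% of primes); S_6 (6T16) additionally contains elements of type 5+1, 4+2, 4+1+1, 3+2+1, 2+2+1+1, 2+1+1+1+1 (504 of its 720 elements, about 70% of primes). None of the 33 primes tested shows any such pattern (for each of these groups the chance of that is below 10^-4), which rules them out. Hence G = C_3 x S_3 (6T5), of order 18.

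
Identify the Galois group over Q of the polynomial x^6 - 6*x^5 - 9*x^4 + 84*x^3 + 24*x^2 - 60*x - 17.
A_4 x C_2

The polynomial f is an irreducible sextic over Q, so G = Gal(f/Q) is one of the 16 transitive subgroups 6T1, ..., 6T16 of S_6. The discriminant of f is -9221581132716096, which is not a perfect square, so G is not contained in A_6. The transitive groups of degree 6 not contained in A_6 are: C_6 (6T1, order 6), S_3 (6T2, order 6), D_6 (6T3, order 12), C_3 x S_3 (6T5, order 18), A_4 x C_2 (6T6, order 24), S_4 (6T8, order 24), S_3 x S_3 (6T9, order 36), S_4 x C_2 (6T11, order 48), (S_3 x S_3) : C_2 (6T13, order 72), PGL(2,5) (6T14, order 120), S_6 (6T16, order 720). By Dedekind's theorem, for a prime p not dividing disc(f) the degrees of the irreducible factors of f mod p form the cycle type of an element of G. Factoring f modulo the 33 such primes p <= 149 (skipping 2, 3, which divide the discriminant), each new pattern first appears at: mod 5: f = (x^3 + 2x + 4)(x^3 + 4x^2 + 4x + 2), pattern 3+3; mod 7: f = (x^6 + x^5 + 5x^4 + 3x^2 + 3x + 4), pattern 6; mod 17: f = (x)(x + 16)(x^2 + 3x + 1)(x^2 + 9x + 9), pattern 2+2+1+1; mod 19: f = (x + 1)(x + 2)(x + 5)(x + 14)(x^2 + 10x + 3), pattern 2+1+1+1+1; mod 71: f = (x^2 + 5x + 40)(x^2 + 20x + 59)(x^2 + 40x + 70), pattern 2+2+2. No other pattern occurs in this range, so the set of observed cycle types is {3+3, 6, 2+2+1+1, 2+1+1+1+1, 2+2+2}. The candidates containing elements of all these cycle types are A_4 x C_2 (6T6) of order 24, S_4 x C_2 (6T11) of order 48, (S_3 x S_3) : C_2 (6T13) of order 72, S_6 (6T16) of order 720; the others are excluded. The observed types are precisely the cycle types that occur in A_4 x C_2 (6T6) (apart from the identity). Each of the other remaining candidates has further cycle types, and by the Chebotarev density theorem the matching factorization patterns would occur for a proportion of primes equal to their share of the group: S_4 x C_2 (6T11) additionally contains elements of type 4+2, 4+1+1 (12 of its 48 elements, about 25% of primes); (S_3 x S_3) : C_2 (6T13) additionally contains elements of type 4+2, 3+2+1, 3+1+1+1 (34 of its 72 elements, about 47% of primes); S_6 (6T16) additionally contains elements of type 5+1, 4+2, 4+1+1, 3+2+1, 3+1+1+1 (484 of its 720 elements, about 67% of primes). None of the 33 primes tested shows any such pattern (for each of these groups the chance of that is below 10^-4), which rules them out. Hence G = A_4 x C_2 (6T6), of order 24.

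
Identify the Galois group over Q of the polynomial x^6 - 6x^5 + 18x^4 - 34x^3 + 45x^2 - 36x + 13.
The polynomial f is an irreducible sextic over Q, so G = Gal(f/Q) is one of the 16 transitive subgroups 6T1, ..., 6T16 of S_6. The discriminant of f is -16003008, which is not a perfect square, so G is not contained in A_6. The transitive groups of degree 6 not contained in A_6 are: C_6 (6T1, order 6), S_3 (6T2, order 6), D_6 (6T3, order 12), C_3 x S_3 (6T5, order 18), A_4 x C_2 (6T6, order 24), S_4 (6T8, order 24), S_3 x S_3 (6T9, order 36), S_4 x C_2 (6T11, order 48), (S_3 x S_3) : C_2 (6T13, order 72), PGL(2,5) (6T14, order 120), S_6 (6T16, order 720). By Dedekind's theorem, for a prime p not dividing disc(f) the degrees of the irreducible factors of f mod p form the cycle type of an element of G. Factoring f modulo the 21 such primes p <= 89 (skipping 2, 3, 7, which divide the discriminant), each new pattern first appears at: mod 5: f = (x^6 + 4x^5 + 3x^4 + x^3 + 4x + 3), pattern 6; mod 11: f = (x + 8)(x^5 + 8x^4 + 9x^3 + 4x^2 + 2x + 3), pattern 5+1; mod 13: f = (x)(x + 4)(x^4 + 3x^3 + 6x^2 + 7x + 4), pattern 4+1+1; mod 23: f = (x + 2)(x + 6)(x^2 + 3x + 21)(x^2 + 6x + 10), pattern 2+2+1+1; mod 43: f = (x^3 + 16x^2 + 30x + 18)(x^3 + 21x^2 + 39x + 27), pattern 3+3; mod 61: f = (x^2 + 30x + 2)(x^2 + 41x + 31)(x^2 + 45x + 13), pattern 2+2+2. No other pattern occurs in this range, so the set of observed cycle types is {6, 5+1, 4+1+1, 2+2+1+1, 3+3, 2+2+2}. The candidates containing elements of all these cycle types are PGL(2,5) (6T14) of order 120, S_6 (6T16) of order 720; the others are excluded. The observed types are precisely the cycle types that occur in PGL(2,5) (6T14) (apart from the identity). Each of the other remaining candidates has further cycle types, and by the Chebotarev density theorem the matching factorization patterns would occur for a proportion of primes equal to their share of the group: S_6 (6T16) additionally contains elements of type 4+2, 3+2+1, 3+1+1+1, 2+1+1+1+1 (265 of its 720 elements, about 37% of primes). None of the 21 primes tested shows any such pattern (for each of these groups the chance of that is below 10^-4), which rules them out. Hence G = PGL(2,5) (6T14), of order 120.

PGL(2,5) (also written S5(6))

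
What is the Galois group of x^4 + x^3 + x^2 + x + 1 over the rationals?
C_4, the cyclic group of order 4

The polynomial is an irreducible quartic over Q and its discriminant is 125, which is not a perfect square, so the Galois group is not contained in A_4. The resolvent cubic y^3 - y^2 - 3*y + 2 has exactly one rational root, so the Galois group is C_4 or D_4. The quartic becomes reducible over Q(sqrt(disc)), so the group is C_4.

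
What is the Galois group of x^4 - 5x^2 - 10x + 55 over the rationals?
The polynomial is an irreducible quartic over Q and its discriminant is 29282000, which is not a perfect square, so the Galois group is not contained in A_4. The resolvent cubic y^3 + 5*y^2 - 220*y - 1200 has exactly one rational root, so the Galois group is C_4 or D_4. The quartic becomes reducible over Q(sqrt(disc)), so the group is C_4.

4T1: C_4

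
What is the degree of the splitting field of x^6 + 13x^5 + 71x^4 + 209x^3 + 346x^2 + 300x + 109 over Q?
The degree of the splitting field over Q equals the order of the Galois group, so first determine the group. The polynomial f is an irreducible sextic over Q, so G = Gal(f/Q) is one of the 16 transitive subgroups 6T1, ..., 6T16 of S_6. The discriminant of f is 525625 = 725^2, a perfect square, so G is contained in A_6. The transitive groups of degree 6 contained in A_6 are: A_4 (6T4, order 12), S_4 (6T7, order 24), (C_3 x C_3) : C_4 (6T10, order 36), PSL(2,5) (6T12, order 60), A_6 (6T15, order 360). By Dedekind's theorem, for a prime p not dividing disc(f) the degrees of the irreducible factors of f mod p form the cycle type of an element of G. Factoring f modulo the 19 such primes p <= 73 (skipping 5, 29, which divide the discriminant), each new pattern first appears at: mod 2: f = (x^2 + x + 1)(x^4 + x + 1), pattern 4+2; mod 11: f = (x^3 + 3x^2 + 5x + 5)(x^3 + 10x^2 + 3x + 2), pattern 3+3; mod 19: f = (x + 13)(x + 14)(x^2 + 8x + 17)(x^2 + 16x + 8), pattern 2+2+1+1; mod 61: f = (x + 30)(x + 37)(x + 44)(x^3 + 24x^2 + 59x + 50), pattern 3+1+1+1. No other pattern occurs in this range, so the set of observed cycle types is {4+2, 3+3, 2+2+1+1, 3+1+1+1}. The candidates containing elements of all these cycle types are (C_3 x C_3) : C_4 (6T10) of order 36, A_6 (6T15) of order 360; the others are excluded. The observed types are precisely the cycle types that occur in (C_3 x C_3) : C_4 (6T10) (apart from the identity). Each of the other remaining candidates has further cycle types, and by the Chebotarev density theorem the matching factorization patterns would occur for a proportion of primes equal to their share of the group: A_6 (6T15) additionally contains elements of type 5+1 (144 of its 360 elements, about 40% of primes). None of the 19 primes tested shows any such pattern (for each of these groups the chance of that is below 10^-4), which rules them out. Hence G = (C_3 x C_3) : C_4 (6T10), of order 36. The Galois group (C_3 x C_3) : C_4 (6T10) has order 36, so the splitting field has degree 36 over Q.

36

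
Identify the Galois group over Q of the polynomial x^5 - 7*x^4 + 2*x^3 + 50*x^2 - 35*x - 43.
C_5 (also written C5)

The polynomial f is an irreducible quintic over Q, so G = Gal(f/Q) is a transitive subgroup of S_5: one of C_5 (5T1, order 5), D_5 (5T2, order 10), F_20 (5T3, order 20), A_5 (5T4, order 60) or S_5 (5T5, order 120). The discriminant of f is 15352201216 = 123904^2, a perfect square, so G is contained in A_5. The transitive groups of degree 5 contained in A_5 are: C_5 (5T1, order 5), D_5 (5T2, order 10), A_5 (5T4, order 60). By Dedekind's theorem, for a prime p not dividing disc(f) the degrees of the irreducible factors of f mod p form the cycle type of an element of G. Factoring f modulo the 14 such primes p <= 53 (skipping 2, 11, which divide the discriminant), each new pattern first appears at: mod 3: f = (x^5 + 2x^4 + 2x^3 + 2x^2 + x + 2), pattern 5; mod 23: f = (x + 4)(x + 7)(x + 11)(x + 19)(x + 21), pattern 1+1+1+1+1. No other pattern occurs in this range, so the set of observed cycle types is {5, 1+1+1+1+1}. The candidates containing elements of all these cycle types are C_5 (5T1) of order 5, D_5 (5T2) of order 10, A_5 (5T4) of order 60; the others are excluded. The observed types are precisely the cycle types that occur in C_5 (5T1). Each of the other remaining candidates has further cycle types, and by the Chebotarev density theorem the matching factorization patterns would occur for a proportion of primes equal to their share of the group: D_5 (5T2) additionally contains elements of type 2+2+1 (5 of its 10 elements, about 50% of primes); A_5 (5T4) additionally contains elements of type 3+1+1, 2+2+1 (35 of its 60 elements, about 58% of primes). None of the 14 primes tested shows any such pattern (for each of these groups the chance of that is below 10^-4), which rules them out. Hence G = C_5 (5T1), of order 5.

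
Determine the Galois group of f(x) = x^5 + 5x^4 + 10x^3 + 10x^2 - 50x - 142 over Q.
The polynomial f is an irreducible quintic over Q, so G = Gal(f/Q) is a transitive subgroup of S_5: one of C_5 (5T1, order 5), D_5 (5T2, order 10), F_20 (5T3, order 20), A_5 (5T4, order 60) or S_5 (5T5, order 120). The discriminant of f is 58564000000 = 242000^2, a perfect square, so G is contained in A_5. The transitive groups of degree 5 contained in A_5 are: C_5 (5T1, order 5), D_5 (5T2, order 10), A_5 (5T4, order 60). By Dedekind's theorem, for a prime p not dividing disc(f) the degrees of the irreducible factors of f mod p form the cycle type of an element of G. Factoring f modulo the 3 such primes p <= 13 (skipping 2, 5, 11, which divide the discriminant), each new pattern first appears at: mod 3: f = (x^5 + 2x^4 + x^3 + x^2 + x + 2), pattern 5; mod 13: f = (x + 6)(x + 8)(x^3 + 4x^2 + 10x + 3), pattern 3+1+1. No other pattern occurs in this range, so the set of observed cycle types is {5, 3+1+1}. Among the candidates above, the only group containing elements of all these cycle types is A_5 (5T4) — each of C_5 (5T1), D_5 (5T2) lacks at least one of them. Hence G = A_5 (5T4), of order 60.

A_5, the alternating group on 5 letters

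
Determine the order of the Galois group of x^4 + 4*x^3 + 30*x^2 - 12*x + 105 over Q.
The degree of the splitting field over Q equals the order of the Galois group, so first determine the group. The polynomial is an irreducible quartic over Q and its discriminant is 1358954496 = 36864^2, a perfect square, so the Galois group is contained in A_4. The resolvent cubic y^3 - 30*y^2 - 468*y + 10776 is irreducible over Q. An irreducible resolvent with square discriminant gives A_4. The Galois group A_4 (4T4) has order 12, so the splitting field has degree 12 over Q.

12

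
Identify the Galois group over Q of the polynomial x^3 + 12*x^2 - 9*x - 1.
C_3 (order 3)

The polynomial is an irreducible cubic over Q and its discriminant is 23409 = 153^2, a perfect square. For an irreducible cubic, a square discriminant forces the Galois group to be A_3, the cyclic group of order 3.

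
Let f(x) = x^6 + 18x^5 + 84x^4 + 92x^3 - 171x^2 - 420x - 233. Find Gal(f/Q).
A_4 x C_2

The polynomial f is an irreducible sextic over Q, so G = Gal(f/Q) is one of the 16 transitive subgroups 6T1, ..., 6T16 of S_6. The discriminant of f is -820304131466304, which is not a perfect square, so G is not contained in A_6. The transitive groups of degree 6 not contained in A_6 are: C_6 (6T1, order 6), S_3 (6T2, order 6), D_6 (6T3, order 12), C_3 x S_3 (6T5, order 18), A_4 x C_2 (6T6, order 24), S_4 (6T8, order 24), S_3 x S_3 (6T9, order 36), S_4 x C_2 (6T11, order 48), (S_3 x S_3) : C_2 (6T13, order 72), PGL(2,5) (6T14, order 120), S_6 (6T16, order 720). By Dedekind's theorem, for a prime p not dividing disc(f) the degrees of the irreducible factors of f mod p form the cycle type of an element of G. Factoring f modulo the 33 such primes p <= 149 (skipping 2, 3, which divide the discriminant), each new pattern first appears at: mod 5: f = (x^3 + 3x + 2)(x^3 + 3x^2 + x + 1), pattern 3+3; mod 7: f = (x^6 + 4x^5 + x^3 + 4x^2 + 5), pattern 6; mod 17: f = (x + 13)(x + 16)(x^2 + 9x + 13)(x^2 + 14x + 5), pattern 2+2+1+1; mod 19: f = (x + 2)(x + 5)(x + 6)(x + 13)(x^2 + 11x + 14), pattern 2+1+1+1+1; mod 71: f = (x^2 + 38x + 36)(x^2 + 56x + 6)(x^2 + 66x + 17), pattern 2+2+2. No other pattern occurs in this range, so the set of observed cycle types is {3+3, 6, 2+2+1+1, 2+1+1+1+1, 2+2+2}. The candidates containing elements of all these cycle types are A_4 x C_2 (6T6) of order 24, S_4 x C_2 (6T11) of order 48, (S_3 x S_3) : C_2 (6T13) of order 72, S_6 (6T16) of order 720; the others are excluded. The observed types are precisely the cycle types that occur in A_4 x C_2 (6T6) (apart from the identity). Each of the other remaining candidates has further cycle types, and by the Chebotarev density theorem the matching factorization patterns would occur for a proportion of primes equal to their share of the group: S_4 x C_2 (6T11) additionally contains elements of type 4+2, 4+1+1 (12 of its 48 elements, about 25% of primes); (S_3 x S_3) : C_2 (6T13) additionally contains elements of type 4+2, 3+2+1, 3+1+1+1 (34 of its 72 elements, about 47% of primes); S_6 (6T16) additionally contains elements of type 5+1, 4+2, 4+1+1, 3+2+1, 3+1+1+1 (484 of its 720 elements, about 67% of primes). None of the 33 primes tested shows any such pattern (for each of these groups the chance of that is below 10^-4), which rules them out. Hence G = A_4 x C_2 (6T6), of order 24.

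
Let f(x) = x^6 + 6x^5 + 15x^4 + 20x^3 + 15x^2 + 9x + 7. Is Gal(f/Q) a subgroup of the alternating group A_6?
No

The polynomial is irreducible of degree 6 over Q. Its discriminant is -9059283, which is not a perfect square. A Galois group lies in the alternating group exactly when the discriminant is a square in Q, so the Galois group ((S_3 x S_3) : C_2) is not contained in A_6.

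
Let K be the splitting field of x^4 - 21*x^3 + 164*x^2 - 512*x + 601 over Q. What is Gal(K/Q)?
S_4, the symmetric group on 4 letters

The polynomial is an irreducible quartic over Q and its discriminant is 645560389, which is not a perfect square, so the Galois group is not contained in A_4. The resolvent cubic y^3 - 164*y^2 + 8348*y - 132929 is irreducible over Q. An irreducible resolvent with non-square discriminant gives S_4.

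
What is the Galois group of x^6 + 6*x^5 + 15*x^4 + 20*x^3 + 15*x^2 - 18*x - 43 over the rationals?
The polynomial f is an irreducible sextic over Q, so G = Gal(f/Q) is one of the 16 transitive subgroups 6T1, ..., 6T16 of S_6. The discriminant of f is 746496000000 = 864000^2, a perfect square, so G is contained in A_6. The transitive groups of degree 6 contained in A_6 are: A_4 (6T4, order 12), S_4 (6T7, order 24), (C_3 x C_3) : C_4 (6T10, order 36), PSL(2,5) (6T12, order 60), A_6 (6T15, order 360). By Dedekind's theorem, for a prime p not dividing disc(f) the degrees of the irreducible factors of f mod p form the cycle type of an element of G. Factoring f modulo the 6 such primes p <= 23 (skipping 2, 3, 5, which divide the discriminant), each new pattern first appears at: mod 7: f = (x + 5)(x^5 + x^4 + 3x^3 + 5x^2 + 4x + 4), pattern 5+1; mod 23: f = (x + 3)(x + 12)(x + 17)(x^3 + 20x^2 + 4x + 15), pattern 3+1+1+1. No other pattern occurs in this range, so the set of observed cycle types is {5+1, 3+1+1+1}. Among the candidates above, the only group containing elements of all these cycle types is A_6 (6T15) — each of A_4 (6T4), S_4 (6T7), (C_3 x C_3) : C_4 (6T10), PSL(2,5) (6T12) lacks at least one of them. Hence G = A_6 (6T15), of order 360.

A_6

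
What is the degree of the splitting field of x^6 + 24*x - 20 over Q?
360

The degree of the splitting field over Q equals the order of the Galois group, so first determine the group. The polynomial f is an irreducible sextic over Q, so G = Gal(f/Q) is one of the 16 transitive subgroups 6T1, ..., 6T16 of S_6. The discriminant of f is 746496000000 = 864000^2, a perfect square, so G is contained in A_6. The transitive groups of degree 6 contained in A_6 are: A_4 (6T4, order 12), S_4 (6T7, order 24), (C_3 x C_3) : C_4 (6T10, order 36), PSL(2,5) (6T12, order 60), A_6 (6T15, order 360). By Dedekind's theorem, for a prime p not dividing disc(f) the degrees of the irreducible factors of f mod p form the cycle type of an element of G. Factoring f modulo the 6 such primes p <= 23 (skipping 2, 3, 5, which divide the discriminant), each new pattern first appears at: mod 7: f = (x + 3)(x^5 + 4x^4 + 2x^3 + x^2 + 4x + 5), pattern 5+1; mod 23: f = (x + 7)(x + 12)(x + 21)(x^3 + 6x^2 + 13x + 16), pattern 3+1+1+1. No other pattern occurs in this range, so the set of observed cycle types is {5+1, 3+1+1+1}. Among the candidates above, the only group containing elements of all these cycle types is A_6 (6T15) — each of A_4 (6T4), S_4 (6T7), (C_3 x C_3) : C_4 (6T10), PSL(2,5) (6T12) lacks at least one of them. Hence G = A_6 (6T15), of order 360. The Galois group A_6 (6T15) has order 360, so the splitting field has degree 360 over Q.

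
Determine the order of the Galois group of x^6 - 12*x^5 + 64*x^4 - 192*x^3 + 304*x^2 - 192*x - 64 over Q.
12

The degree of the splitting field over Q equals the order of the Galois group, so first determine the group. The polynomial f is an irreducible sextic over Q, so G = Gal(f/Q) is one of the 16 transitive subgroups 6T1, ..., 6T16 of S_6. The discriminant of f is 164995463643136 = 12845056^2, a perfect square, so G is contained in A_6. The transitive groups of degree 6 contained in A_6 are: A_4 (6T4, order 12), S_4 (6T7, order 24), (C_3 x C_3) : C_4 (6T10, order 36), PSL(2,5) (6T12, order 60), A_6 (6T15, order 360). By Dedekind's theorem, for a prime p not dividing disc(f) the degrees of the irreducible factors of f mod p form the cycle type of an element of G. Factoring f modulo the 33 such primes p <= 149 (skipping 2, 7, which divide the discriminant), each new pattern first appears at: mod 3: f = (x^3 + 2x + 1)(x^3 + 2x + 2), pattern 3+3; mod 13: f = (x + 10)(x + 12)(x^2 + 9x + 2)(x^2 + 9x + 11), pattern 2+2+1+1. No other pattern occurs in this range, so the set of observed cycle types is {3+3, 2+2+1+1}. The candidates containing elements of all these cycle types are A_4 (6T4) of order 12, S_4 (6T7) of order 24, (C_3 x C_3) : C_4 (6T10) of order 36, PSL(2,5) (6T12) of order 60, A_6 (6T15) of order 360; the others are excluded. The observed types are precisely the cycle types that occur in A_4 (6T4) (apart from the identity). Each of the other remaining candidates has further cycle types, and by the Chebotarev density theorem the matching factorization patterns would occur for a proportion of primes equal to their share of the group: S_4 (6T7) additionally contains elements of type 4+2 (6 of its 24 elements, about 25% of primes); (C_3 x C_3) : C_4 (6T10) additionally contains elements of type 4+2, 3+1+1+1 (22 of its 36 elements, about 61% of primes); PSL(2,5) (6T12) additionally contains elements of type 5+1 (24 of its 60 elements, about 40% of primes); A_6 (6T15) additionally contains elements of type 5+1, 4+2, 3+1+1+1 (274 of its 360 elements, about 76% of primes). None of the 33 primes tested shows any such pattern (for each of these groups the chance of that is below 10^-4), which rules them out. Hence G = A_4 (6T4), of order 12. The Galois group A_4 (6T4) has order 12, so the splitting field has degree 12 over Q.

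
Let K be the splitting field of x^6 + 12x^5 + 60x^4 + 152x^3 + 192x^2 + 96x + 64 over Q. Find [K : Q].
The degree of the splitting field over Q equals the order of the Galois group, so first determine the group. The polynomial f is an irreducible sextic over Q, so G = Gal(f/Q) is one of the 16 transitive subgroups 6T1, ..., 6T16 of S_6. The discriminant of f is -21134460321792, which is not a perfect square, so G is not contained in A_6. The transitive groups of degree 6 not contained in A_6 are: C_6 (6T1, order 6), S_3 (6T2, order 6), D_6 (6T3, order 12), C_3 x S_3 (6T5, order 18), A_4 x C_2 (6T6, order 24), S_4 (6T8, order 24), S_3 x S_3 (6T9, order 36), S_4 x C_2 (6T11, order 48), (S_3 x S_3) : C_2 (6T13, order 72), PGL(2,5) (6T14, order 120), S_6 (6T16, order 720). By Dedekind's theorem, for a prime p not dividing disc(f) the degrees of the irreducible factors of f mod p form the cycle type of an element of G. Factoring f modulo the 37 such primes p <= 167 (skipping 2, 3, which divide the discriminant), each new pattern first appears at: mod 5: f = (x^6 + 2x^5 + 2x^3 + 2x^2 + x + 4), pattern 6; mod 7: f = (x^3 + 6x^2 + 5x + 3)(x^3 + 6x^2 + 5x + 5), pattern 3+3; mod 17: f = (x^2 + x + 2)(x^2 + 13x + 9)(x^2 + 15x + 13), pattern 2+2+2; mod 19: f = (x + 1)(x + 10)(x + 12)(x + 14)(x + 15)(x + 17), pattern 1+1+1+1+1+1. No other pattern occurs in this range, so the set of observed cycle types is {6, 3+3, 2+2+2, 1+1+1+1+1+1}. The candidates containing elements of all these cycle types are C_6 (6T1) of order 6, D_6 (6T3) of order 12, C_3 x S_3 (6T5) of order 18, A_4 x C_2 (6T6) of order 24, S_3 x S_3 (6T9) of order 36, S_4 x C_2 (6T11) of order 48, (S_3 x S_3) : C_2 (6T13) of order 72, PGL(2,5) (6T14) of order 120, S_6 (6T16) of order 720; the others are excluded. The observed types are precisely the cycle types that occur in C_6 (6T1). Each of the other remaining candidates has further cycle types, and by the Chebotarev density theorem the matching factorization patterns would occur for a proportion of primes equal to their share of the group: D_6 (6T3) additionally contains elements of type 2+2+1+1 (3 of its 12 elements, about 25% of primes); C_3 x S_3 (6T5) additionally contains elements of type 3+1+1+1 (4 of its 18 elements, about 22% of primes); A_4 x C_2 (6T6) additionally contains elements of type 2+2+1+1, 2+1+1+1+1 (6 of its 24 elements, about 25% of primes); S_3 x S_3 (6T9) additionally contains elements of type 3+1+1+1, 2+2+1+1 (13 of its 36 elements, about 36% of primes); S_4 x C_2 (6T11) additionally contains elements of type 4+2, 4+1+1, 2+2+1+1, 2+1+1+1+1 (24 of its 48 elements, about 50% of primes); (S_3 x S_3) : C_2 (6T13) additionally contains elements of type 4+2, 3+2+1, 3+1+1+1, 2+2+1+1, 2+1+1+1+1 (49 of its 72 elements, about 68% of primes); PGL(2,5) (6T14) additionally contains elements of type 5+1, 4+1+1, 2+2+1+1 (69 of its 120 elements, about 58% of primes); S_6 (6T16) additionally contains elements of type 5+1, 4+2, 4+1+1, 3+2+1, 3+1+1+1, 2+2+1+1, 2+1+1+1+1 (544 of its 720 elements, about 76% of primes). None of the 37 primes tested shows any such pattern (for each of these groups the chance of that is below 10^-4), which rules them out. Hence G = C_6 (6T1), of order 6. The Galois group C_6 (6T1) has order 6, so the splitting field has degree 6 over Q.

6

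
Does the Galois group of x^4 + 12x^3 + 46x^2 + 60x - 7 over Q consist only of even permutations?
No

The polynomial is irreducible of degree 4 over Q. Its discriminant is -4194304, which is not a perfect square. A Galois group lies in the alternating group exactly when the discriminant is a square in Q, so the Galois group (D_4) is not contained in A_4.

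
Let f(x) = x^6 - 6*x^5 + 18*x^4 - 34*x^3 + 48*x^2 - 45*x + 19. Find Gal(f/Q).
The polynomial f is an irreducible sextic over Q, so G = Gal(f/Q) is one of the 16 transitive subgroups 6T1, ..., 6T16 of S_6. The discriminant of f is -129140163, which is not a perfect square, so G is not contained in A_6. The transitive groups of degree 6 not contained in A_6 are: C_6 (6T1, order 6), S_3 (6T2, order 6), D_6 (6T3, order 12), C_3 x S_3 (6T5, order 18), A_4 x C_2 (6T6, order 24), S_4 (6T8, order 24), S_3 x S_3 (6T9, order 36), S_4 x C_2 (6T11, order 48), (S_3 x S_3) : C_2 (6T13, order 72), PGL(2,5) (6T14, order 120), S_6 (6T16, order 720). By Dedekind's theorem, for a prime p not dividing disc(f) the degrees of the irreducible factors of f mod p form the cycle type of an element of G. Factoring f modulo the 37 such primes p <= 163 (skipping 3, which divides the discriminant), each new pattern first appears at: mod 2: f = (x^6 + x + 1), pattern 6; mod 7: f = (x^3 + 4x^2 + 4x + 4)(x^3 + 4x^2 + 5x + 3), pattern 3+3; mod 17: f = (x^2 + x + 7)(x^2 + 2x + 13)(x^2 + 8x + 6), pattern 2+2+2; mod 19: f = (x)(x + 1)(x + 3)(x + 5)(x + 10)(x + 13), pattern 1+1+1+1+1+1. No other pattern occurs in this range, so the set of observed cycle types is {6, 3+3, 2+2+2, 1+1+1+1+1+1}. The candidates containing elements of all these cycle types are C_6 (6T1) of order 6, D_6 (6T3) of order 12, C_3 x S_3 (6T5) of order 18, A_4 x C_2 (6T6) of order 24, S_3 x S_3 (6T9) of order 36, S_4 x C_2 (6T11) of order 48, (S_3 x S_3) : C_2 (6T13) of order 72, PGL(2,5) (6T14) of order 120, S_6 (6T16) of order 720; the others are excluded. The observed types are precisely the cycle types that occur in C_6 (6T1). Each of the other remaining candidates has further cycle types, and by the Chebotarev density theorem the matching factorization patterns would occur for a proportion of primes equal to their share of the group: D_6 (6T3) additionally contains elements of type 2+2+1+1 (3 of its 12 elements, about 25% of primes); C_3 x S_3 (6T5) additionally contains elements of type 3+1+1+1 (4 of its 18 elements, about 22% of primes); A_4 x C_2 (6T6) additionally contains elements of type 2+2+1+1, 2+1+1+1+1 (6 of its 24 elements, about 25% of primes); S_3 x S_3 (6T9) additionally contains elements of type 3+1+1+1, 2+2+1+1 (13 of its 36 elements, about 36% of primes); S_4 x C_2 (6T11) additionally contains elements of type 4+2, 4+1+1, 2+2+1+1, 2+1+1+1+1 (24 of its 48 elements, about 50% of primes); (S_3 x S_3) : C_2 (6T13) additionally contains elements of type 4+2, 3+2+1, 3+1+1+1, 2+2+1+1, 2+1+1+1+1 (49 of its 72 elements, about 68% of primes); PGL(2,5) (6T14) additionally contains elements of type 5+1, 4+1+1, 2+2+1+1 (69 of its 120 elements, about 58% of primes); S_6 (6T16) additionally contains elements of type 5+1, 4+2, 4+1+1, 3+2+1, 3+1+1+1, 2+2+1+1, 2+1+1+1+1 (544 of its 720 elements, about 76% of primes). None of the 37 primes tested shows any such pattern (for each of these groups the chance of that is below 10^-4), which rules them out. Hence G = C_6 (6T1), of order 6.

6T1: C_6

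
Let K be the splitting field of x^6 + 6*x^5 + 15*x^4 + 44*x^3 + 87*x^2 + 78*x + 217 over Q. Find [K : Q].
18

The degree of the splitting field over Q equals the order of the Galois group, so first determine the group. The polynomial f is an irreducible sextic over Q, so G = Gal(f/Q) is one of the 16 transitive subgroups 6T1, ..., 6T16 of S_6. The discriminant of f is -190210142896128, which is not a perfect square, so G is not contained in A_6. The transitive groups of degree 6 not contained in A_6 are: C_6 (6T1, order 6), S_3 (6T2, order 6), D_6 (6T3, order 12), C_3 x S_3 (6T5, order 18), A_4 x C_2 (6T6, order 24), S_4 (6T8, order 24), S_3 x S_3 (6T9, order 36), S_4 x C_2 (6T11, order 48), (S_3 x S_3) : C_2 (6T13, order 72), PGL(2,5) (6T14, order 120), S_6 (6T16, order 720). By Dedekind's theorem, for a prime p not dividing disc(f) the degrees of the irreducible factors of f mod p form the cycle type of an element of G. Factoring f modulo the 33 such primes p <= 149 (skipping 2, 3, which divide the discriminant), each new pattern first appears at: mod 5: f = (x^6 + x^5 + 4x^3 + 2x^2 + 3x + 2), pattern 6; mod 7: f = (x)(x + 4)(x + 6)(x^3 + 3x^2 + 3x + 5), pattern 3+1+1+1; mod 17: f = (x^2 + 10)(x^2 + 11x + 4)(x^2 + 12x + 5), pattern 2+2+2; mod 19: f = (x^3 + 3x^2 + 3x + 10)(x^3 + 3x^2 + 3x + 16), pattern 3+3; mod 73: f = (x + 12)(x + 14)(x + 16)(x + 30)(x + 32)(x + 48), pattern 1+1+1+1+1+1. No other pattern occurs in this range, so the set of observed cycle types is {6, 3+1+1+1, 2+2+2, 3+3, 1+1+1+1+1+1}. The candidates containing elements of all these cycle types are C_3 x S_3 (6T5) of order 18, S_3 x S_3 (6T9) of order 36, (S_3 x S_3) : C_2 (6T13) of order 72, S_6 (6T16) of order 720; the others are excluded. The observed types are precisely the cycle types that occur in C_3 x S_3 (6T5). Each of the other remaining candidates has further cycle types, and by the Chebotarev density theorem the matching factorization patterns would occur for a proportion of primes equal to their share of the group: S_3 x S_3 (6T9) additionally contains elements of type 2+2+1+1 (9 of its 36 elements, about 25% of primes); (S_3 x S_3) : C_2 (6T13) additionally contains elements of type 4+2, 3+2+1, 2+2+1+1, 2+1+1+1+1 (45 of its 72 elements, about 62% of primes); S_6 (6T16) additionally contains elements of type 5+1, 4+2, 4+1+1, 3+2+1, 2+2+1+1, 2+1+1+1+1 (504 of its 720 elements, about 70% of primes). None of the 33 primes tested shows any such pattern (for each of these groups the chance of that is below 10^-4), which rules them out. Hence G = C_3 x S_3 (6T5), of order 18. The Galois group C_3 x S_3 (6T5) has order 18, so the splitting field has degree 18 over Q.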